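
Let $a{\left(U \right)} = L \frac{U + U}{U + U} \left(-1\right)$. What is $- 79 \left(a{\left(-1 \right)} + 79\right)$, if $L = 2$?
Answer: $-6083$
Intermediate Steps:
$a{\left(U \right)} = -2$ ($a{\left(U \right)} = 2 \frac{U + U}{U + U} \left(-1\right) = 2 \frac{2 U}{2 U} \left(-1\right) = 2 \cdot 2 U \frac{1}{2 U} \left(-1\right) = 2 \cdot 1 \left(-1\right) = 2 \left(-1\right) = -2$)
$- 79 \left(a{\left(-1 \right)} + 79\right) = - 79 \left(-2 + 79\right) = \left(-79\right) 77 = -6083$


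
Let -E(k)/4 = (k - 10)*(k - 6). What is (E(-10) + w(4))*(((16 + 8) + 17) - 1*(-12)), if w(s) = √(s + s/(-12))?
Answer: -67840 + 53*√33/3 ≈ -67739.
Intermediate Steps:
E(k) = -4*(-10 + k)*(-6 + k) (E(k) = -4*(k - 10)*(k - 6) = -4*(-10 + k)*(-6 + k))
w(s) = √33*√s/6 (w(s) = √(s + s*(-1/12)) = √(s - s/12) = √(11*s/12) = √33*√s/6)
(E(-10) + w(4))*(((16 + 8) + 17) - 1*(-12)) = ((-240 - 4*(-10)² + 64*(-10)) + √33*√4/6)*(((16 + 8) + 17) - 1*(-12)) = ((-240 - 4*100 - 640) + (⅙)*√33*2)*((24 + 17) + 12) = ((-240 - 400 - 640) + √33/3)*(41 + 12) = (-1280 + √33/3)*53 = -67840 + 53*√33/3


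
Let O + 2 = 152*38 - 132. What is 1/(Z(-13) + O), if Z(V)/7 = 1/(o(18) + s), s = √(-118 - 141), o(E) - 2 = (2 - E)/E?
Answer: 16989764/95856756835 + 81*I*√259/95856756835 ≈ 0.00017724 + 1.3599e-8*I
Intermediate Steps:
o(E) = 2 + (2 - E)/E
s = I*√259 (s = √(-259) = I*√259 ≈ 16.093*I)
Z(V) = 7/(10/9 + I*√259) (Z(V) = 7/((2 + 18)/18 + I*√259) = 7/((1/18)*20 + I*√259) = 7/(10/9 + I*√259))
O = 5642 (O = -2 + (152*38 - 132) = -2 + (5776 - 132) = -2 + 5644 = 5642)
1/(Z(-13) + O) = 1/((630/21079 - 567*I*√259/21079) + 5642) = 1/(118928348/21079 - 567*I*√259/21079)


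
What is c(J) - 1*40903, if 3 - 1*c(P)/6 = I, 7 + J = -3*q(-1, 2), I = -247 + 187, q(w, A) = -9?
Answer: -40525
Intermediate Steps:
I = -60
J = 20 (J = -7 - 3*(-9) = -7 + 27 = 20)
c(P) = 378 (c(P) = 18 - 6*(-60) = 18 + 360 = 378)
c(J) - 1*40903 = 378 - 1*40903 = 378 - 40903 = -40525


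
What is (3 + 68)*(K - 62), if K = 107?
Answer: 3195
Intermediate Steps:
(3 + 68)*(K - 62) = (3 + 68)*(107 - 62) = 71*45 = 3195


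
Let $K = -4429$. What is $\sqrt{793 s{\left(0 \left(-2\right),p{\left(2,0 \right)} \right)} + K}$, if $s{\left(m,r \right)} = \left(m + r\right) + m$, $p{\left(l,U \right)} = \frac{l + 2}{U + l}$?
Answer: $i \sqrt{2843} \approx 53.32 i$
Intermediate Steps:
$p{\left(l,U \right)} = \frac{2 + l}{U + l}$
$s{\left(m,r \right)} = r + 2 m$
$\sqrt{793 s{\left(0 \left(-2\right),p{\left(2,0 \right)} \right)} + K} = \sqrt{793 \left(\frac{2 + 2}{0 + 2} + 2 \cdot 0 \left(-2\right)\right) - 4429} = \sqrt{793 \left(\frac{1}{2} \cdot 4 + 2 \cdot 0\right) - 4429} = \sqrt{793 \left(\frac{1}{2} \cdot 4 + 0\right) - 4429} = \sqrt{793 \left(2 + 0\right) - 4429} = \sqrt{793 \cdot 2 - 4429} = \sqrt{1586 - 4429} = \sqrt{-2843} = i \sqrt{2843}$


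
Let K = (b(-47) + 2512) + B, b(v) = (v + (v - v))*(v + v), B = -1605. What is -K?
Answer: -5325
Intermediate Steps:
b(v) = 2*v**2 (b(v) = (v + 0)*(2*v) = v*(2*v) = 2*v**2)
K = 5325 (K = (2*(-47)**2 + 2512) - 1605 = (2*2209 + 2512) - 1605 = (4418 + 2512) - 1605 = 6930 - 1605 = 5325)
-K = -1*5325 = -5325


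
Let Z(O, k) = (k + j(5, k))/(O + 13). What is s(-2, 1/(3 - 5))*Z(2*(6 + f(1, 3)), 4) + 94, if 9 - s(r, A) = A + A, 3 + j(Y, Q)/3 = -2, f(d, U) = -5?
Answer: 260/3 ≈ 86.667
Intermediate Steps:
j(Y, Q) = -15 (j(Y, Q) = -9 + 3*(-2) = -9 - 6 = -15)
s(r, A) = 9 - 2*A (s(r, A) = 9 - (A + A) = 9 - 2*A)
Z(O, k) = (-15 + k)/(13 + O) (Z(O, k) = (k - 15)/(O + 13) = (-15 + k)/(13 + O))
s(-2, 1/(3 - 5))*Z(2*(6 + f(1, 3)), 4) + 94 = (9 - 2/(3 - 5))*((-15 + 4)/(13 + 2*(6 - 5))) + 94 = (9 - 2/(-2))*(-11/(13 + 2*1)) + 94 = (9 - 2*(-1/2))*(-11/(13 + 2)) + 94 = (9 + 1)*(-11/15) + 94 = 10*((1/15)*(-11)) + 94 = 10*(-11/15) + 94 = -22/3 + 94 = 260/3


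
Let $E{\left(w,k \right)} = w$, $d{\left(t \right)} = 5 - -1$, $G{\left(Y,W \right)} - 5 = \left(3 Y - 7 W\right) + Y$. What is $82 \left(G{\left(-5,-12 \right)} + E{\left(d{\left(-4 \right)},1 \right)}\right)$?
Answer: $6150$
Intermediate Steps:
$G{\left(Y,W \right)} = 5 - 7 W + 4 Y$ ($G{\left(Y,W \right)} = 5 + \left(\left(3 Y - 7 W\right) + Y\right) = 5 + \left(\left(- 7 W + 3 Y\right) + Y\right) = 5 - \left(- 4 Y + 7 W\right) = 5 - 7 W + 4 Y$)
$d{\left(t \right)} = 6$ ($d{\left(t \right)} = 5 + 1 = 6$)
$82 \left(G{\left(-5,-12 \right)} + E{\left(d{\left(-4 \right)},1 \right)}\right) = 82 \left(\left(5 - -84 + 4 \left(-5\right)\right) + 6\right) = 82 \left(\left(5 + 84 - 20\right) + 6\right) = 82 \left(69 + 6\right) = 82 \cdot 75 = 6150$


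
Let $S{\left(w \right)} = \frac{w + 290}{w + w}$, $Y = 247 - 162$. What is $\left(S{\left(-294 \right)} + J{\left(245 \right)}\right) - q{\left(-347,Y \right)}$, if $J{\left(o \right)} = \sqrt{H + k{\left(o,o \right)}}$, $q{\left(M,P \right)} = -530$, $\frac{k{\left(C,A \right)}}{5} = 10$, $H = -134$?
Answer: $\frac{77911}{147} + 2 i \sqrt{21} \approx 530.01 + 9.1651 i$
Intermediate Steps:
$Y = 85$
$k{\left(C,A \right)} = 50$ ($k{\left(C,A \right)} = 5 \cdot 10 = 50$)
$S{\left(w \right)} = \frac{290 + w}{2 w}$
$J{\left(o \right)} = 2 i \sqrt{21}$ ($J{\left(o \right)} = \sqrt{-134 + 50} = \sqrt{-84} = 2 i \sqrt{21}$)
$\left(S{\left(-294 \right)} + J{\left(245 \right)}\right) - q{\left(-347,Y \right)} = \left(\frac{290 - 294}{2 \left(-294\right)} + 2 i \sqrt{21}\right) - -530 = \left(\frac{1}{2} \left(- \frac{1}{294}\right) \left(-4\right) + 2 i \sqrt{21}\right) + 530 = \left(\frac{1}{147} + 2 i \sqrt{21}\right) + 530 = \frac{77911}{147} + 2 i \sqrt{21}$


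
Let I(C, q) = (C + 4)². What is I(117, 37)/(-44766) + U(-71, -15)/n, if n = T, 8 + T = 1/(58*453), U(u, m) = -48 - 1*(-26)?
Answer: 22798595017/9409410306 ≈ 2.4230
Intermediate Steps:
I(C, q) = (4 + C)²
U(u, m) = -22 (U(u, m) = -48 + 26 = -22)
T = -210191/26274 (T = -8 + 1/(58*453) = -8 + 1/26274 = -210191/26274 ≈ -8.0000)
n = -210191/26274 ≈ -8.0000
I(117, 37)/(-44766) + U(-71, -15)/n = (4 + 117)²/(-44766) - 22/(-210191/26274) = 121²*(-1/44766) - 22*(-26274/210191) = 14641*(-1/44766) + 578028/210191 = -14641/44766 + 578028/210191 = 22798595017/9409410306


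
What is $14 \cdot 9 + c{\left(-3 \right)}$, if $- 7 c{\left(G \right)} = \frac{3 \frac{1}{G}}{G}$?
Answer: $\frac{2645}{21} \approx 125.95$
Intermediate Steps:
$c{\left(G \right)} = - \frac{3}{7 G^{2}}$ ($c{\left(G \right)} = - \frac{\frac{3}{G} \frac{1}{G}}{7} = - \frac{3 \frac{1}{G^{2}}}{7} = - \frac{3}{7 G^{2}}$)
$14 \cdot 9 + c{\left(-3 \right)} = 14 \cdot 9 - \frac{3}{7 \cdot 9} = 126 - \frac{1}{21} = \frac{2645}{21}$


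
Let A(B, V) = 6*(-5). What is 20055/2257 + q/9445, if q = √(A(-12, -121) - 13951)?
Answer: 20055/2257 + I*√13981/9445 ≈ 8.8857 + 0.012519*I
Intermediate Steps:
A(B, V) = -30
q = I*√13981 (q = √(-30 - 13951) = √(-13981) = I*√13981 ≈ 118.24*I)
20055/2257 + q/9445 = 20055/2257 + (I*√13981)/9445 = 20055*(1/2257) + (I*√13981)*(1/9445) = 20055/2257 + I*√13981/9445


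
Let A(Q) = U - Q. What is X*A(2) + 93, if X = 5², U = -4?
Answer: -57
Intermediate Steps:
A(Q) = -4 - Q
X = 25
X*A(2) + 93 = 25*(-4 - 1*2) + 93 = 25*(-4 - 2) + 93 = 25*(-6) + 93 = -150 + 93 = -57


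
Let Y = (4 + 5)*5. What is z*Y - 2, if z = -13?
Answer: -587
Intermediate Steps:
Y = 45 (Y = 9*5 = 45)
z*Y - 2 = -13*45 - 2 = -585 - 2 = -587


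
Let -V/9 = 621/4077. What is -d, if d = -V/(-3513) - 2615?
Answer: 462386984/176821 ≈ 2615.0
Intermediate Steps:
V = -207/151 (V = -5589/4077 = -9*23/151 = -207/151 ≈ -1.3709)
d = -462386984/176821 (d = -1*(-207/151)/(-3513) - 2615 = (207/151)*(-1/3513) - 2615 = -69/176821 - 2615 = -462386984/176821 ≈ -2615.0)
-d = -1*(-462386984/176821) = 462386984/176821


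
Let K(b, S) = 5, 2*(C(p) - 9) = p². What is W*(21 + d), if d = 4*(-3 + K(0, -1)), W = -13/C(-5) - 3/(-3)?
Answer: 493/43 ≈ 11.465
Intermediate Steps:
C(p) = 9 + p²/2
W = 17/43 (W = -13/(9 + (½)*(-5)²) - 3/(-3) = -13/(9 + (½)*25) - 3*(-⅓) = -13/(9 + 25/2) + 1 = -13/43/2 + 1 = -13*2/43 + 1 = -26/43 + 1 = 17/43 ≈ 0.39535)
d = 8 (d = 4*(-3 + 5) = 4*2 = 8)
W*(21 + d) = 17*(21 + 8)/43 = (17/43)*29 = 493/43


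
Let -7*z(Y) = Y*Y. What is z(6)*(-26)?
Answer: 936/7 ≈ 133.71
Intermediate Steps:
z(Y) = -Y**2/7 (z(Y) = -Y*Y/7 = -Y**2/7)
z(6)*(-26) = -1/7*6**2*(-26) = -1/7*36*(-26) = -36/7*(-26) = 936/7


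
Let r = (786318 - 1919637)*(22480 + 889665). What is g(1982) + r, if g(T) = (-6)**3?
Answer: -1033751259471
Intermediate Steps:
g(T) = -216
r = -1033751259255 (r = -1133319*912145 = -1033751259255)
g(1982) + r = -216 - 1033751259255 = -1033751259471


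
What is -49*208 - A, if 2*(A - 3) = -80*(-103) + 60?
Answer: -14345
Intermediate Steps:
A = 4153 (A = 3 + (-80*(-103) + 60)/2 = 3 + (8240 + 60)/2 = 3 + (½)*8300 = 3 + 4150 = 4153)
-49*208 - A = -49*208 - 1*4153 = -10192 - 4153 = -14345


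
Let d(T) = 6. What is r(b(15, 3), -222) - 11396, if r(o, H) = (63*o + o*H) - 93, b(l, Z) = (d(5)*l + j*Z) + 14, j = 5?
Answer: -30410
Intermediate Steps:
b(l, Z) = 14 + 5*Z + 6*l (b(l, Z) = (6*l + 5*Z) + 14 = (5*Z + 6*l) + 14 = 14 + 5*Z + 6*l)
r(o, H) = -93 + 63*o + H*o (r(o, H) = (63*o + H*o) - 93 = -93 + 63*o + H*o)
r(b(15, 3), -222) - 11396 = (-93 + 63*(14 + 5*3 + 6*15) - 222*(14 + 5*3 + 6*15)) - 11396 = (-93 + 63*(14 + 15 + 90) - 222*(14 + 15 + 90)) - 11396 = (-93 + 63*119 - 222*119) - 11396 = (-93 + 7497 - 26418) - 11396 = -19014 - 11396 = -30410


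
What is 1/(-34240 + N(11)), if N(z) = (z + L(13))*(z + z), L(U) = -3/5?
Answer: -5/170056 ≈ -2.9402e-5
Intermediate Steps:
L(U) = -3/5 (L(U) = -3*1/5 = -3/5)
N(z) = 2*z*(-3/5 + z) (N(z) = (z - 3/5)*(z + z) = (-3/5 + z)*(2*z) = 2*z*(-3/5 + z))
1/(-34240 + N(11)) = 1/(-34240 + (2/5)*11*(-3 + 5*11)) = 1/(-34240 + (2/5)*11*(-3 + 55)) = 1/(-34240 + (2/5)*11*52) = 1/(-34240 + 1144/5) = 1/(-170056/5) = -5/170056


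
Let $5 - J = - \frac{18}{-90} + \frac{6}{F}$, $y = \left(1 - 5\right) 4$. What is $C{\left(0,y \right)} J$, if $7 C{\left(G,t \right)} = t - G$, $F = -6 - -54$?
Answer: $- \frac{374}{35} \approx -10.686$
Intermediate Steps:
$y = -16$ ($y = \left(-4\right) 4 = -16$)
$F = 48$ ($F = -6 + 54 = 48$)
$C{\left(G,t \right)} = - \frac{G}{7} + \frac{t}{7}$ ($C{\left(G,t \right)} = \frac{t - G}{7} = - \frac{G}{7} + \frac{t}{7}$)
$J = \frac{187}{40}$ ($J = 5 - \left(- \frac{18}{-90} + \frac{6}{48}\right) = 5 - \left(\left(-18\right) \left(- \frac{1}{90}\right) + 6 \cdot \frac{1}{48}\right) = 5 - \left(\frac{1}{5} + \frac{1}{8}\right) = 5 - \frac{13}{40} = \frac{187}{40} \approx 4.675$)
$C{\left(0,y \right)} J = \left(\left(- \frac{1}{7}\right) 0 + \frac{1}{7} \left(-16\right)\right) \frac{187}{40} = \left(0 - \frac{16}{7}\right) \frac{187}{40} = \left(- \frac{16}{7}\right) \frac{187}{40} = - \frac{374}{35}$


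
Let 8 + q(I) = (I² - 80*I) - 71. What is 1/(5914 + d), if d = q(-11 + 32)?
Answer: 1/4596 ≈ 0.00021758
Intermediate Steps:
q(I) = -79 + I² - 80*I (q(I) = -8 + ((I² - 80*I) - 71) = -8 + (-71 + I² - 80*I) = -79 + I² - 80*I)
d = -1318 (d = -79 + (-11 + 32)² - 80*(-11 + 32) = -79 + 21² - 80*21 = -79 + 441 - 1680 = -1318)
1/(5914 + d) = 1/(5914 - 1318) = 1/4596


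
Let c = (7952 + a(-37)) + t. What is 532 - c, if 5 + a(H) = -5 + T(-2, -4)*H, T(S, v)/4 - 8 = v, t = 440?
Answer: -7258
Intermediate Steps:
T(S, v) = 32 + 4*v
a(H) = -10 + 16*H (a(H) = -5 + (-5 + (32 + 4*(-4))*H) = -5 + (-5 + (32 - 16)*H) = -5 + (-5 + 16*H) = -10 + 16*H)
c = 7790 (c = (7952 + (-10 + 16*(-37))) + 440 = (7952 + (-10 - 592)) + 440 = (7952 - 602) + 440 = 7350 + 440 = 7790)
532 - c = 532 - 1*7790 = 532 - 7790 = -7258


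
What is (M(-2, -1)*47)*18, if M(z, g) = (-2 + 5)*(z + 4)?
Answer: 5076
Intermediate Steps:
M(z, g) = 12 + 3*z (M(z, g) = 3*(4 + z) = 12 + 3*z)
(M(-2, -1)*47)*18 = ((12 + 3*(-2))*47)*18 = ((12 - 6)*47)*18 = (6*47)*18 = 282*18 = 5076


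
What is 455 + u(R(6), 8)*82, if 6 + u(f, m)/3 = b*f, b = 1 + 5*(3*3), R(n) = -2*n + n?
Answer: -68917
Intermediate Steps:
R(n) = -n
b = 46 (b = 1 + 5*9 = 1 + 45 = 46)
u(f, m) = -18 + 138*f (u(f, m) = -18 + 3*(46*f) = -18 + 138*f)
455 + u(R(6), 8)*82 = 455 + (-18 + 138*(-1*6))*82 = 455 + (-18 + 138*(-6))*82 = 455 + (-18 - 828)*82 = 455 - 846*82 = 455 - 69372 = -68917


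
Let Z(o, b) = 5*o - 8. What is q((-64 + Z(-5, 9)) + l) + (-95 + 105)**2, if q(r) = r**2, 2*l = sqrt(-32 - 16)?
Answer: 9497 - 388*I*sqrt(3) ≈ 9497.0 - 672.04*I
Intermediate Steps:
Z(o, b) = -8 + 5*o
l = 2*I*sqrt(3) (l = sqrt(-32 - 16)/2 = sqrt(-48)/2 = (4*I*sqrt(3))/2 = 2*I*sqrt(3) ≈ 3.4641*I)
q((-64 + Z(-5, 9)) + l) + (-95 + 105)**2 = ((-64 + (-8 + 5*(-5))) + 2*I*sqrt(3))**2 + (-95 + 105)**2 = ((-64 + (-8 - 25)) + 2*I*sqrt(3))**2 + 10**2 = ((-64 - 33) + 2*I*sqrt(3))**2 + 100 = (-97 + 2*I*sqrt(3))**2 + 100 = 100 + (-97 + 2*I*sqrt(3))**2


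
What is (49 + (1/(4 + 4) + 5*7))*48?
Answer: 4038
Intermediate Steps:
(49 + (1/(4 + 4) + 5*7))*48 = (49 + (1/8 + 35))*48 = (49 + 281/8)*48 = (673/8)*48 = 4038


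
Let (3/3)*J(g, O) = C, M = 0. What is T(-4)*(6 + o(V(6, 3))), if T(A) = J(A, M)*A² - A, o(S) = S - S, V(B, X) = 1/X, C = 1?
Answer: 120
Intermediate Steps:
J(g, O) = 1
o(S) = 0
T(A) = A² - A (T(A) = 1*A² - A = A² - A)
T(-4)*(6 + o(V(6, 3))) = (-4*(-1 - 4))*(6 + 0) = -4*(-5)*6 = 20*6 = 120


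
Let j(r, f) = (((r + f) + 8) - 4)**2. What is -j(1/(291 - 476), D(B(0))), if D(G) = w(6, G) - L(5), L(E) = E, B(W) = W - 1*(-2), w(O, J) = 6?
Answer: -853776/34225 ≈ -24.946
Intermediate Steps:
B(W) = 2 + W (B(W) = W + 2 = 2 + W)
D(G) = 1 (D(G) = 6 - 1*5 = 6 - 5 = 1)
j(r, f) = (4 + f + r)**2 (j(r, f) = (((f + r) + 8) - 4)**2 = ((8 + f + r) - 4)**2 = (4 + f + r)**2)
-j(1/(291 - 476), D(B(0))) = -(4 + 1 + 1/(291 - 476))**2 = -(4 + 1 + 1/(-185))**2 = -(4 + 1 - 1/185)**2 = -(924/185)**2 = -1*853776/34225 = -853776/34225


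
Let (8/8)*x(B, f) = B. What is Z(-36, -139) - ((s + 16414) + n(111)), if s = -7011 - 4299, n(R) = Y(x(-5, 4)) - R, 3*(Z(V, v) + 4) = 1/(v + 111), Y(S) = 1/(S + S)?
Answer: -2098703/420 ≈ -4996.9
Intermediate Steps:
x(B, f) = B
Y(S) = 1/(2*S)
Z(V, v) = -4 + 1/(3*(111 + v)) (Z(V, v) = -4 + 1/(3*(v + 111)) = -4 + 1/(3*(111 + v)))
n(R) = -1/10 - R (n(R) = (1/2)/(-5) - R = (1/2)*(-1/5) - R = -1/10 - R)
s = -11310
Z(-36, -139) - ((s + 16414) + n(111)) = (-1331 - 12*(-139))/(3*(111 - 139)) - ((-11310 + 16414) + (-1/10 - 1*111)) = (1/3)*(-1331 + 1668)/(-28) - (5104 + (-1/10 - 111)) = (1/3)*(-1/28)*337 - (5104 - 1111/10) = -337/84 - 1*49929/10 = -337/84 - 49929/10 = -2098703/420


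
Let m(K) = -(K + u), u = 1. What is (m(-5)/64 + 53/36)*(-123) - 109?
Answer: -14293/48 ≈ -297.77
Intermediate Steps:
m(K) = -1 - K (m(K) = -(K + 1) = -(1 + K) = -1 - K)
(m(-5)/64 + 53/36)*(-123) - 109 = ((-1 - 1*(-5))/64 + 53/36)*(-123) - 109 = ((-1 + 5)*(1/64) + 53*(1/36))*(-123) - 109 = (4*(1/64) + 53/36)*(-123) - 109 = (1/16 + 53/36)*(-123) - 109 = (221/144)*(-123) - 109 = -9061/48 - 109 = -14293/48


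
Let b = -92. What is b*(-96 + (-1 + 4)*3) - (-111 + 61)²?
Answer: 5504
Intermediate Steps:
b*(-96 + (-1 + 4)*3) - (-111 + 61)² = -92*(-96 + (-1 + 4)*3) - (-111 + 61)² = -92*(-96 + 3*3) - 1*(-50)² = -92*(-96 + 9) - 1*2500 = -92*(-87) - 2500 = 8004 - 2500 = 5504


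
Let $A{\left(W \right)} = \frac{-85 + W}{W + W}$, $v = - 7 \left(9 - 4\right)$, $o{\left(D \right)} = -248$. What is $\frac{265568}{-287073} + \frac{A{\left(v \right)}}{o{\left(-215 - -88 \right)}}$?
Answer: $- \frac{116117731}{124589682} \approx -0.932$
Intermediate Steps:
$v = -35$ ($v = \left(-7\right) 5 = -35$)
$A{\left(W \right)} = \frac{-85 + W}{2 W}$
$\frac{265568}{-287073} + \frac{A{\left(v \right)}}{o{\left(-215 - -88 \right)}} = \frac{265568}{-287073} + \frac{\frac{1}{2} \frac{1}{-35} \left(-85 - 35\right)}{-248} = 265568 \left(- \frac{1}{287073}\right) + \frac{1}{2} \left(- \frac{1}{35}\right) \left(-120\right) \left(- \frac{1}{248}\right) = - \frac{265568}{287073} + \frac{12}{7} \left(- \frac{1}{248}\right) = - \frac{265568}{287073} - \frac{3}{434} = - \frac{116117731}{124589682}$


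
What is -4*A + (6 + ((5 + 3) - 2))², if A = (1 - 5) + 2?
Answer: 152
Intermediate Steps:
A = -2 (A = -4 + 2 = -2)
-4*A + (6 + ((5 + 3) - 2))² = -4*(-2) + (6 + ((5 + 3) - 2))² = 8 + (6 + (8 - 2))² = 8 + (6 + 6)² = 8 + 12² = 8 + 144 = 152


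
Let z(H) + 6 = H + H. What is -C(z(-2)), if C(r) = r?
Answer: 10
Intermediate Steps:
z(H) = -6 + 2*H (z(H) = -6 + (H + H) = -6 + 2*H)
-C(z(-2)) = -(-6 + 2*(-2)) = -(-6 - 4) = -1*(-10) = 10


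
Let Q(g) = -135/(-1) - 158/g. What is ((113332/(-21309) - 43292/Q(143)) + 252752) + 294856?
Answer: 223291849674776/408003423 ≈ 5.4728e+5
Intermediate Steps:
Q(g) = 135 - 158/g (Q(g) = -135*(-1) - 158/g = 135 - 158/g)
((113332/(-21309) - 43292/Q(143)) + 252752) + 294856 = ((113332/(-21309) - 43292/(135 - 158/143)) + 252752) + 294856 = ((113332*(-1/21309) - 43292/(135 - 158*1/143)) + 252752) + 294856 = ((-113332/21309 - 43292/(135 - 158/143)) + 252752) + 294856 = ((-113332/21309 - 43292/19147/143) + 252752) + 294856 = ((-113332/21309 - 43292*143/19147) + 252752) + 294856 = ((-113332/21309 - 6190756/19147) + 252752) + 294856 = (-134088787408/408003423 + 252752) + 294856 = 102989592382688/408003423 + 294856 = 223291849674776/408003423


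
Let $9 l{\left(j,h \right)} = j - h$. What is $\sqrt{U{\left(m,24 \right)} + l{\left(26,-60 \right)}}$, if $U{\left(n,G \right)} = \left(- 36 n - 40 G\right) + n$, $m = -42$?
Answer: $\frac{2 \sqrt{1169}}{3} \approx 22.794$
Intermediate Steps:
$l{\left(j,h \right)} = - \frac{h}{9} + \frac{j}{9}$ ($l{\left(j,h \right)} = \frac{j - h}{9} = - \frac{h}{9} + \frac{j}{9}$)
$U{\left(n,G \right)} = - 40 G - 35 n$ ($U{\left(n,G \right)} = \left(- 40 G - 36 n\right) + n = - 40 G - 35 n$)
$\sqrt{U{\left(m,24 \right)} + l{\left(26,-60 \right)}} = \sqrt{\left(\left(-40\right) 24 - -1470\right) + \left(\left(- \frac{1}{9}\right) \left(-60\right) + \frac{1}{9} \cdot 26\right)} = \sqrt{\left(-960 + 1470\right) + \left(\frac{20}{3} + \frac{26}{9}\right)} = \sqrt{510 + \frac{86}{9}} = \sqrt{\frac{4676}{9}} = \frac{2 \sqrt{1169}}{3}$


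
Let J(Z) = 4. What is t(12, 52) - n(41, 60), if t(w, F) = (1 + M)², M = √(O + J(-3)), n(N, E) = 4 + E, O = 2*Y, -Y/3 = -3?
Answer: -41 + 2*√22 ≈ -31.619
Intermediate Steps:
Y = 9 (Y = -3*(-3) = 9)
O = 18 (O = 2*9 = 18)
M = √22 (M = √(18 + 4) = √22 ≈ 4.6904)
t(w, F) = (1 + √22)²
t(12, 52) - n(41, 60) = (1 + √22)² - (4 + 60) = (1 + √22)² - 1*64 = (1 + √22)² - 64 = -64 + (1 + √22)²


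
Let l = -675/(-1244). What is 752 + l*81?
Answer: 990163/1244 ≈ 795.95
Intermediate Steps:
l = 675/1244 (l = -675*(-1/1244) = 675/1244 ≈ 0.54260)
752 + l*81 = 752 + (675/1244)*81 = 752 + 54675/1244 = 990163/1244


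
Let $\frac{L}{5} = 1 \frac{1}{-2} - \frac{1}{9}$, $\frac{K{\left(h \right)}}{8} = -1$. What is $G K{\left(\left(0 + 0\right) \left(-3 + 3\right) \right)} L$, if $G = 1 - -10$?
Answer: $\frac{2420}{9} \approx 268.89$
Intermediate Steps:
$K{\left(h \right)} = -8$ ($K{\left(h \right)} = 8 \left(-1\right) = -8$)
$L = - \frac{55}{18}$ ($L = 5 \left(1 \frac{1}{-2} - \frac{1}{9}\right) = 5 \left(1 \left(- \frac{1}{2}\right) - \frac{1}{9}\right) = 5 \left(- \frac{1}{2} - \frac{1}{9}\right) = 5 \left(- \frac{11}{18}\right) = - \frac{55}{18} \approx -3.0556$)
$G = 11$ ($G = 1 + 10 = 11$)
$G K{\left(\left(0 + 0\right) \left(-3 + 3\right) \right)} L = 11 \left(-8\right) \left(- \frac{55}{18}\right) = \left(-88\right) \left(- \frac{55}{18}\right) = \frac{2420}{9}$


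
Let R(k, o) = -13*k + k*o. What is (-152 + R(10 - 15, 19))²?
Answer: 33124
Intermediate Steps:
(-152 + R(10 - 15, 19))² = (-152 + (10 - 15)*(-13 + 19))² = (-152 - 5*6)² = (-152 - 30)² = (-182)² = 33124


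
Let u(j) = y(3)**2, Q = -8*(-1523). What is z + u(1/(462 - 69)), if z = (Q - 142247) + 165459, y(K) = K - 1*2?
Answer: 35397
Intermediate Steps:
y(K) = -2 + K (y(K) = K - 2 = -2 + K)
Q = 12184
u(j) = 1 (u(j) = (-2 + 3)**2 = 1**2 = 1)
z = 35396 (z = (12184 - 142247) + 165459 = -130063 + 165459 = 35396)
z + u(1/(462 - 69)) = 35396 + 1 = 35397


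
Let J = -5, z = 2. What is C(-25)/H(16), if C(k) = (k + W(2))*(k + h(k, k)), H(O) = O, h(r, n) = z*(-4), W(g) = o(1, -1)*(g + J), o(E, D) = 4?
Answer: 1221/16 ≈ 76.313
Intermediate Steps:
W(g) = -20 + 4*g (W(g) = 4*(g - 5) = 4*(-5 + g) = -20 + 4*g)
h(r, n) = -8 (h(r, n) = 2*(-4) = -8)
C(k) = (-12 + k)*(-8 + k) (C(k) = (k + (-20 + 4*2))*(k - 8) = (k + (-20 + 8))*(-8 + k) = (k - 12)*(-8 + k) = (-12 + k)*(-8 + k))
C(-25)/H(16) = (96 + (-25)² - 20*(-25))/16 = (96 + 625 + 500)*(1/16) = 1221*(1/16) = 1221/16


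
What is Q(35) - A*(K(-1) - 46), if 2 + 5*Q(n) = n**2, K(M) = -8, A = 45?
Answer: 13373/5 ≈ 2674.6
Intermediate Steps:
Q(n) = -2/5 + n**2/5
Q(35) - A*(K(-1) - 46) = (-2/5 + (1/5)*35**2) - 45*(-8 - 46) = (-2/5 + (1/5)*1225) - 45*(-54) = (-2/5 + 245) - 1*(-2430) = 1223/5 + 2430 = 13373/5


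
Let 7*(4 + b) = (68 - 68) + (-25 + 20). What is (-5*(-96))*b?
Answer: -15840/7 ≈ -2262.9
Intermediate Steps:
b = -33/7 (b = -4 + ((68 - 68) + (-25 + 20))/7 = -4 + (0 - 5)/7 = -4 + (1/7)*(-5) = -4 - 5/7 = -33/7 ≈ -4.7143)
(-5*(-96))*b = -5*(-96)*(-33/7) = 480*(-33/7) = -15840/7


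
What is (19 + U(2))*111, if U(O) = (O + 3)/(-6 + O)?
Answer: 7881/4 ≈ 1970.3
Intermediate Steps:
U(O) = (3 + O)/(-6 + O)
(19 + U(2))*111 = (19 + (3 + 2)/(-6 + 2))*111 = (19 + 5/(-4))*111 = (19 - ¼*5)*111 = (19 - 5/4)*111 = (71/4)*111 = 7881/4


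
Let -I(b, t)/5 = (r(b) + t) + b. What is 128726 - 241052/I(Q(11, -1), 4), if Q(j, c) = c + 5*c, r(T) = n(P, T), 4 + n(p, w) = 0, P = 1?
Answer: 1810364/15 ≈ 1.2069e+5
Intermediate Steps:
n(p, w) = -4 (n(p, w) = -4 + 0 = -4)
r(T) = -4
Q(j, c) = 6*c
I(b, t) = 20 - 5*b - 5*t (I(b, t) = -5*((-4 + t) + b) = -5*(-4 + b + t) = 20 - 5*b - 5*t)
128726 - 241052/I(Q(11, -1), 4) = 128726 - 241052/(20 - 30*(-1) - 5*4) = 128726 - 241052/(20 - 5*(-6) - 20) = 128726 - 241052/(20 + 30 - 20) = 128726 - 241052/30 = 128726 - 241052*1/30 = 128726 - 120526/15 = 1810364/15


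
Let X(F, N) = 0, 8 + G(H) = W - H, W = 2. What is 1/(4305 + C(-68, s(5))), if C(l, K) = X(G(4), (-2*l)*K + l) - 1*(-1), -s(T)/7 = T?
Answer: 1/4306 ≈ 0.00023223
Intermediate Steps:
G(H) = -6 - H (G(H) = -8 + (2 - H) = -6 - H)
s(T) = -7*T
C(l, K) = 1 (C(l, K) = 0 - 1*(-1) = 0 + 1 = 1)
1/(4305 + C(-68, s(5))) = 1/(4305 + 1) = 1/4306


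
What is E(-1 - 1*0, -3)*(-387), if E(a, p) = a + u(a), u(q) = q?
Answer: 774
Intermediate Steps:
E(a, p) = 2*a (E(a, p) = a + a = 2*a)
E(-1 - 1*0, -3)*(-387) = (2*(-1 - 1*0))*(-387) = (2*(-1 + 0))*(-387) = (2*(-1))*(-387) = -2*(-387) = 774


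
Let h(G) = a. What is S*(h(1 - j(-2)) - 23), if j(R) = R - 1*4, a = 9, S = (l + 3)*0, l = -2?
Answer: 0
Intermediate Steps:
S = 0 (S = (-2 + 3)*0 = 1*0 = 0)
j(R) = -4 + R (j(R) = R - 4 = -4 + R)
h(G) = 9
S*(h(1 - j(-2)) - 23) = 0*(9 - 23) = 0*(-14) = 0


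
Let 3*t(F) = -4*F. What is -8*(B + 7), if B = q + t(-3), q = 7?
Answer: -144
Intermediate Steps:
t(F) = -4*F/3 (t(F) = (-4*F)/3 = -4*F/3)
B = 11 (B = 7 - 4/3*(-3) = 7 + 4 = 11)
-8*(B + 7) = -8*(11 + 7) = -8*18 = -144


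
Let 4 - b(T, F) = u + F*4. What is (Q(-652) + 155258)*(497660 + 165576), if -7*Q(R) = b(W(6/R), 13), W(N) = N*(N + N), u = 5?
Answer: 102977716532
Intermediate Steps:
W(N) = 2*N² (W(N) = N*(2*N) = 2*N²)
b(T, F) = -1 - 4*F (b(T, F) = 4 - (5 + F*4) = 4 - (5 + 4*F) = 4 + (-5 - 4*F) = -1 - 4*F)
Q(R) = 53/7 (Q(R) = -(-1 - 4*13)/7 = -(-1 - 52)/7 = -⅐*(-53) = 53/7)
(Q(-652) + 155258)*(497660 + 165576) = (53/7 + 155258)*(497660 + 165576) = (1086859/7)*663236 = 102977716532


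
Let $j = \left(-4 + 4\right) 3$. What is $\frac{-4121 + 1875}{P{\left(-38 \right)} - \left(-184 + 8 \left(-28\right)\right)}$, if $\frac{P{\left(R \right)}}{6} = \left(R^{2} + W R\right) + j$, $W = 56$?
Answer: $\frac{1123}{1848} \approx 0.60768$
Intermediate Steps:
$j = 0$ ($j = 0 \cdot 3 = 0$)
$P{\left(R \right)} = 6 R^{2} + 336 R$ ($P{\left(R \right)} = 6 \left(\left(R^{2} + 56 R\right) + 0\right) = 6 \left(R^{2} + 56 R\right) = 6 R^{2} + 336 R$)
$\frac{-4121 + 1875}{P{\left(-38 \right)} - \left(-184 + 8 \left(-28\right)\right)} = \frac{-4121 + 1875}{6 \left(-38\right) \left(56 - 38\right) - \left(-184 + 8 \left(-28\right)\right)} = - \frac{2246}{6 \left(-38\right) 18 + \left(184 - -224\right)} = - \frac{2246}{-4104 + \left(184 + 224\right)} = - \frac{2246}{-4104 + 408} = - \frac{2246}{-3696} = \left(-2246\right) \left(- \frac{1}{3696}\right) = \frac{1123}{1848}$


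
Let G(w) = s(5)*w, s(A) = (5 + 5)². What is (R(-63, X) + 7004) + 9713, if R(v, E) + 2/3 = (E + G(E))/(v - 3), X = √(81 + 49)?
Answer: 50149/3 - 101*√130/66 ≈ 16699.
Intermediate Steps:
s(A) = 100 (s(A) = 10² = 100)
X = √130 ≈ 11.402
G(w) = 100*w
R(v, E) = -⅔ + 101*E/(-3 + v) (R(v, E) = -⅔ + (E + 100*E)/(v - 3) = -⅔ + (101*E)/(-3 + v) = -⅔ + 101*E/(-3 + v))
(R(-63, X) + 7004) + 9713 = ((6 - 2*(-63) + 303*√130)/(3*(-3 - 63)) + 7004) + 9713 = ((⅓)*(6 + 126 + 303*√130)/(-66) + 7004) + 9713 = ((⅓)*(-1/66)*(132 + 303*√130) + 7004) + 9713 = ((-⅔ - 101*√130/66) + 7004) + 9713 = (21010/3 - 101*√130/66) + 9713 = 50149/3 - 101*√130/66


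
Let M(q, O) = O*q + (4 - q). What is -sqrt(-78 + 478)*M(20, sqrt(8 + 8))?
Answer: -1280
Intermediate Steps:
M(q, O) = 4 - q + O*q
-sqrt(-78 + 478)*M(20, sqrt(8 + 8)) = -sqrt(-78 + 478)*(4 - 1*20 + sqrt(8 + 8)*20) = -sqrt(400)*(4 - 20 + sqrt(16)*20) = -20*(4 - 20 + 4*20) = -20*(4 - 20 + 80) = -20*64 = -1*1280 = -1280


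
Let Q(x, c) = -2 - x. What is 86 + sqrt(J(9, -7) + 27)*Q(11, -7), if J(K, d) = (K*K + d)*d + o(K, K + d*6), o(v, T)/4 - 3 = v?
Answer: 86 - 13*I*sqrt(443) ≈ 86.0 - 273.62*I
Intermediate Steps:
o(v, T) = 12 + 4*v
J(K, d) = 12 + 4*K + d*(d + K**2) (J(K, d) = (K*K + d)*d + (12 + 4*K) = (K**2 + d)*d + (12 + 4*K) = (d + K**2)*d + (12 + 4*K) = d*(d + K**2) + (12 + 4*K) = 12 + 4*K + d*(d + K**2))
86 + sqrt(J(9, -7) + 27)*Q(11, -7) = 86 + sqrt((12 + (-7)**2 + 4*9 - 7*9**2) + 27)*(-2 - 1*11) = 86 + sqrt((12 + 49 + 36 - 7*81) + 27)*(-2 - 11) = 86 + sqrt((12 + 49 + 36 - 567) + 27)*(-13) = 86 + sqrt(-470 + 27)*(-13) = 86 + sqrt(-443)*(-13) = 86 + (I*sqrt(443))*(-13) = 86 - 13*I*sqrt(443)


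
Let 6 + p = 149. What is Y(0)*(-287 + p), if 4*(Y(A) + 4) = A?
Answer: 576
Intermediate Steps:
p = 143 (p = -6 + 149 = 143)
Y(A) = -4 + A/4
Y(0)*(-287 + p) = (-4 + (¼)*0)*(-287 + 143) = (-4 + 0)*(-144) = -4*(-144) = 576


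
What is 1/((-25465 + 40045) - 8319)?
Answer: 1/6261 ≈ 0.00015972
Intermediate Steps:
1/((-25465 + 40045) - 8319) = 1/(14580 - 8319) = 1/6261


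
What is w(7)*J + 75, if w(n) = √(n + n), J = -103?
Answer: 75 - 103*√14 ≈ -310.39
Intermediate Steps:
w(n) = √2*√n (w(n) = √(2*n) = √2*√n)
w(7)*J + 75 = (√2*√7)*(-103) + 75 = √14*(-103) + 75 = -103*√14 + 75 = 75 - 103*√14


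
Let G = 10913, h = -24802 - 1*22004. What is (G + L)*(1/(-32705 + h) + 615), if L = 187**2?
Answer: 2243596030848/79511 ≈ 2.8217e+7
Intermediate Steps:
h = -46806 (h = -24802 - 22004 = -46806)
L = 34969
(G + L)*(1/(-32705 + h) + 615) = (10913 + 34969)*(1/(-32705 - 46806) + 615) = 45882*(1/(-79511) + 615) = 45882*(-1/79511 + 615) = 45882*(48899264/79511) = 2243596030848/79511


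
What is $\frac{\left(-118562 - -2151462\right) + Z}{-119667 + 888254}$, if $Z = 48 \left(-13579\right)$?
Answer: $\frac{1381108}{768587} \approx 1.7969$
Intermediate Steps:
$Z = -651792$
$\frac{\left(-118562 - -2151462\right) + Z}{-119667 + 888254} = \frac{\left(-118562 - -2151462\right) - 651792}{-119667 + 888254} = \frac{\left(-118562 + 2151462\right) - 651792}{768587} = \left(2032900 - 651792\right) \frac{1}{768587} = 1381108 \cdot \frac{1}{768587} = \frac{1381108}{768587}$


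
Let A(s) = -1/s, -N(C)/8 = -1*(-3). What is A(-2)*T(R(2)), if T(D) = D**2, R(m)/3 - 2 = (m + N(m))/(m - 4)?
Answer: 1521/2 ≈ 760.50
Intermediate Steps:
N(C) = -24 (N(C) = -(-8)*(-3) = -8*3 = -24)
R(m) = 6 + 3*(-24 + m)/(-4 + m) (R(m) = 6 + 3*((m - 24)/(m - 4)) = 6 + 3*((-24 + m)/(-4 + m)) = 6 + 3*(-24 + m)/(-4 + m))
A(-2)*T(R(2)) = (-1/(-2))*(3*(-32 + 3*2)/(-4 + 2))**2 = (-1*(-1/2))*(3*(-32 + 6)/(-2))**2 = (3*(-1/2)*(-26))**2/2 = (1/2)*39**2 = (1/2)*1521 = 1521/2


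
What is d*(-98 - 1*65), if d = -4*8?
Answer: 5216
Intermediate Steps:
d = -32
d*(-98 - 1*65) = -32*(-98 - 1*65) = -32*(-98 - 65) = -32*(-163) = 5216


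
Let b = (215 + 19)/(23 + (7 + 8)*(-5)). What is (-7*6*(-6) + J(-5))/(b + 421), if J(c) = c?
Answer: 494/833 ≈ 0.59304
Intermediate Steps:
b = -9/2 (b = 234/(23 + 15*(-5)) = 234/(23 - 75) = 234/(-52) = 234*(-1/52) = -9/2 ≈ -4.5000)
(-7*6*(-6) + J(-5))/(b + 421) = (-7*6*(-6) - 5)/(-9/2 + 421) = (-42*(-6) - 5)/(833/2) = (252 - 5)*(2/833) = 247*(2/833) = 494/833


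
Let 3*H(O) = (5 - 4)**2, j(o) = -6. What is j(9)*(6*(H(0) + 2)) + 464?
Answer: 380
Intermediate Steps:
H(O) = 1/3 (H(O) = (5 - 4)**2/3 = (1/3)*1**2 = (1/3)*1 = 1/3)
j(9)*(6*(H(0) + 2)) + 464 = -36*(1/3 + 2) + 464 = -36*7/3 + 464 = -6*14 + 464 = -84 + 464 = 380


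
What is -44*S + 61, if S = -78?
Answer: 3493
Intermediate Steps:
-44*S + 61 = -44*(-78) + 61 = 3432 + 61 = 3493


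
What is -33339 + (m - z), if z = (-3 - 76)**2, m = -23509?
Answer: -63089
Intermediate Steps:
z = 6241 (z = (-79)**2 = 6241)
-33339 + (m - z) = -33339 + (-23509 - 1*6241) = -33339 + (-23509 - 6241) = -33339 - 29750 = -63089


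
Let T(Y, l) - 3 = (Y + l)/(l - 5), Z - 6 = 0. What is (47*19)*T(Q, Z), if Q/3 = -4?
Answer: -2679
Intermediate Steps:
Z = 6 (Z = 6 + 0 = 6)
Q = -12 (Q = 3*(-4) = -12)
T(Y, l) = 3 + (Y + l)/(-5 + l) (T(Y, l) = 3 + (Y + l)/(l - 5) = 3 + (Y + l)/(-5 + l))
(47*19)*T(Q, Z) = (47*19)*((-15 - 12 + 4*6)/(-5 + 6)) = 893*((-15 - 12 + 24)/1) = 893*(1*(-3)) = 893*(-3) = -2679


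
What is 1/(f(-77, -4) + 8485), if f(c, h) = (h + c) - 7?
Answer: 1/8397 ≈ 0.00011909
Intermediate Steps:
f(c, h) = -7 + c + h (f(c, h) = (c + h) - 7 = -7 + c + h)
1/(f(-77, -4) + 8485) = 1/((-7 - 77 - 4) + 8485) = 1/(-88 + 8485) = 1/8397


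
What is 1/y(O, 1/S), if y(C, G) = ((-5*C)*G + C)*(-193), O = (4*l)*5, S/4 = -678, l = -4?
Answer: 339/5243810 ≈ 6.4648e-5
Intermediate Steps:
S = -2712 (S = 4*(-678) = -2712)
O = -80 (O = (4*(-4))*5 = -16*5 = -80)
y(C, G) = -193*C + 965*C*G (y(C, G) = (-5*C*G + C)*(-193) = (C - 5*C*G)*(-193) = -193*C + 965*C*G)
1/y(O, 1/S) = 1/(193*(-80)*(-1 + 5/(-2712))) = 1/(193*(-80)*(-1 + 5*(-1/2712))) = 1/(193*(-80)*(-1 - 5/2712)) = 1/(193*(-80)*(-2717/2712)) = 1/(5243810/339) = 339/5243810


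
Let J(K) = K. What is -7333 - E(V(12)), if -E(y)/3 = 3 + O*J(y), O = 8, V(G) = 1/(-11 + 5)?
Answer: -7328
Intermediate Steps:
V(G) = -1/6 (V(G) = 1/(-6) = -1/6)
E(y) = -9 - 24*y (E(y) = -3*(3 + 8*y) = -9 - 24*y)
-7333 - E(V(12)) = -7333 - (-9 - 24*(-1/6)) = -7333 - (-9 + 4) = -7333 - 1*(-5) = -7333 + 5 = -7328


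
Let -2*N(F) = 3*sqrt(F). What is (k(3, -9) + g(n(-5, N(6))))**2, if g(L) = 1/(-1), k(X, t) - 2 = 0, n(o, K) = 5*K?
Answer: 1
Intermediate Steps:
N(F) = -3*sqrt(F)/2
k(X, t) = 2 (k(X, t) = 2 + 0 = 2)
g(L) = -1
(k(3, -9) + g(n(-5, N(6))))**2 = (2 - 1)**2 = 1**2 = 1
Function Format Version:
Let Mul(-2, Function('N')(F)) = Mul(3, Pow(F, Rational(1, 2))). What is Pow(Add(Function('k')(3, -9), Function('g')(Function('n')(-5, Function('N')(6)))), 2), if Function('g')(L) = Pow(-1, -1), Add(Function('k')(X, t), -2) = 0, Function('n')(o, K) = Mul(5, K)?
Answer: 1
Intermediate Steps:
Function('N')(F) = Mul(Rational(-3, 2), Pow(F, Rational(1, 2))) (Function('N')(F) = Mul(Rational(-1, 2), Mul(3, Pow(F, Rational(1, 2)))) = Mul(Rational(-3, 2), Pow(F, Rational(1, 2))))
Function('k')(X, t) = 2 (Function('k')(X, t) = Add(2, 0) = 2)
Function('g')(L) = -1
Pow(Add(Function('k')(3, -9), Function('g')(Function('n')(-5, Function('N')(6)))), 2) = Pow(Add(2, -1), 2) = Pow(1, 2) = 1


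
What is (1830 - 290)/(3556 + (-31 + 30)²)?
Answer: 1540/3557 ≈ 0.43295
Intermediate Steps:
(1830 - 290)/(3556 + (-31 + 30)²) = 1540/(3556 + (-1)²) = 1540/(3556 + 1) = 1540/3557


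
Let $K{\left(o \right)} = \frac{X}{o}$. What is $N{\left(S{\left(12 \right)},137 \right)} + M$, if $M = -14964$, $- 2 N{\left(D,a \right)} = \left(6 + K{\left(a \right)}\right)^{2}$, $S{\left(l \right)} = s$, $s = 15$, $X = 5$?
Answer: $- \frac{562402561}{37538} \approx -14982.0$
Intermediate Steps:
$S{\left(l \right)} = 15$
$K{\left(o \right)} = \frac{5}{o}$
$N{\left(D,a \right)} = - \frac{\left(6 + \frac{5}{a}\right)^{2}}{2}$
$N{\left(S{\left(12 \right)},137 \right)} + M = - \frac{\left(5 + 6 \cdot 137\right)^{2}}{2 \cdot 18769} - 14964 = \left(- \frac{1}{2}\right) \frac{1}{18769} \left(5 + 822\right)^{2} - 14964 = \left(- \frac{1}{2}\right) \frac{1}{18769} \cdot 827^{2} - 14964 = \left(- \frac{1}{2}\right) \frac{1}{18769} \cdot 683929 - 14964 = - \frac{683929}{37538} - 14964 = - \frac{562402561}{37538}$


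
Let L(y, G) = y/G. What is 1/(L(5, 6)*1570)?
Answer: 3/3925 ≈ 0.00076433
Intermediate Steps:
1/(L(5, 6)*1570) = 1/((5/6)*1570) = 1/((5*(⅙))*1570) = 1/((⅚)*1570) = 1/(3925/3) = 3/3925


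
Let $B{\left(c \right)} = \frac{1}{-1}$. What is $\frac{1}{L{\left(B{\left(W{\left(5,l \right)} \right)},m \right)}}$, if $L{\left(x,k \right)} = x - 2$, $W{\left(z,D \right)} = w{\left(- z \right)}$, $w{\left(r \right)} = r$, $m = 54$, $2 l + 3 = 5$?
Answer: $- \frac{1}{3} \approx -0.33333$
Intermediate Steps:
$l = 1$ ($l = - \frac{3}{2} + \frac{1}{2} \cdot 5 = - \frac{3}{2} + \frac{5}{2} = 1$)
$W{\left(z,D \right)} = - z$
$B{\left(c \right)} = -1$
$L{\left(x,k \right)} = -2 + x$
$\frac{1}{L{\left(B{\left(W{\left(5,l \right)} \right)},m \right)}} = \frac{1}{-2 - 1} = \frac{1}{-3} = - \frac{1}{3}$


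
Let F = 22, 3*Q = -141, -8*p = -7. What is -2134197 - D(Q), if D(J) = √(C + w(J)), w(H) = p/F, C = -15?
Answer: -2134197 - I*√28963/44 ≈ -2.1342e+6 - 3.8678*I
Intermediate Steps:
p = 7/8 (p = -⅛*(-7) = 7/8 ≈ 0.87500)
Q = -47 (Q = (⅓)*(-141) = -47)
w(H) = 7/176 (w(H) = (7/8)/22 = (7/8)*(1/22) = 7/176)
D(J) = I*√28963/44 (D(J) = √(-15 + 7/176) = √(-2633/176) = I*√28963/44)
-2134197 - D(Q) = -2134197 - I*√28963/44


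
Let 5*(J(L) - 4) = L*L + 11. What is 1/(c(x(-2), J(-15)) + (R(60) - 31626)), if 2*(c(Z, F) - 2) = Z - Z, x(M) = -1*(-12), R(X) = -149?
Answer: -1/31773 ≈ -3.1473e-5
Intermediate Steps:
x(M) = 12
J(L) = 31/5 + L**2/5 (J(L) = 4 + (L*L + 11)/5 = 4 + (L**2 + 11)/5 = 4 + (11 + L**2)/5 = 4 + (11/5 + L**2/5) = 31/5 + L**2/5)
c(Z, F) = 2 (c(Z, F) = 2 + (Z - Z)/2 = 2 + (1/2)*0 = 2 + 0 = 2)
1/(c(x(-2), J(-15)) + (R(60) - 31626)) = 1/(2 + (-149 - 31626)) = 1/(2 - 31775) = 1/(-31773) = -1/31773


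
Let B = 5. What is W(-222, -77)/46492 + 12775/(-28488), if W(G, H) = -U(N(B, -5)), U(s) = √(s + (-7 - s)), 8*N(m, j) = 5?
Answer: -12775/28488 - I*√7/46492 ≈ -0.44843 - 5.6908e-5*I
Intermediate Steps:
N(m, j) = 5/8 (N(m, j) = (⅛)*5 = 5/8)
U(s) = I*√7 (U(s) = √(-7) = I*√7)
W(G, H) = -I*√7
W(-222, -77)/46492 + 12775/(-28488) = -I*√7/46492 + 12775/(-28488) = -I*√7*(1/46492) + 12775*(-1/28488) = -I*√7/46492 - 12775/28488 = -12775/28488 - I*√7/46492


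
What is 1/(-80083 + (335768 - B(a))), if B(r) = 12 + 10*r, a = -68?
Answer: 1/256353 ≈ 3.9009e-6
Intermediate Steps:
1/(-80083 + (335768 - B(a))) = 1/(-80083 + (335768 - (12 + 10*(-68)))) = 1/(-80083 + (335768 - (12 - 680))) = 1/(-80083 + (335768 - 1*(-668))) = 1/(-80083 + (335768 + 668)) = 1/(-80083 + 336436) = 1/256353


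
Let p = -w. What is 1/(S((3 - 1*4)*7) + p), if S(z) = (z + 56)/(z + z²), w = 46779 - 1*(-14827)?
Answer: -6/369629 ≈ -1.6232e-5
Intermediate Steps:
w = 61606 (w = 46779 + 14827 = 61606)
S(z) = (56 + z)/(z + z²)
p = -61606 (p = -1*61606 = -61606)
1/(S((3 - 1*4)*7) + p) = 1/((56 + (3 - 1*4)*7)/((((3 - 1*4)*7))*(1 + (3 - 1*4)*7)) - 61606) = 1/((56 + (3 - 4)*7)/((((3 - 4)*7))*(1 + (3 - 4)*7)) - 61606) = 1/((56 - 1*7)/(((-1*7))*(1 - 1*7)) - 61606) = 1/((56 - 7)/((-7)*(1 - 7)) - 61606) = 1/(-⅐*49/(-6) - 61606) = 1/(-⅐*(-⅙)*49 - 61606) = 1/(7/6 - 61606) = 1/(-369629/6) = -6/369629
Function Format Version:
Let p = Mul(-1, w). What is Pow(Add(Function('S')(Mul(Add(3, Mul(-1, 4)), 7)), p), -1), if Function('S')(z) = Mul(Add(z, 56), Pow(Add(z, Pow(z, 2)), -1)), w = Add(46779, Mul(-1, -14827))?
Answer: Rational(-6, 369629) ≈ -1.6232e-5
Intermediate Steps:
w = 61606 (w = Add(46779, 14827) = 61606)
Function('S')(z) = Mul(Pow(Add(z, Pow(z, 2)), -1), Add(56, z)) (Function('S')(z) = Mul(Add(56, z), Pow(Add(z, Pow(z, 2)), -1)) = Mul(Pow(Add(z, Pow(z, 2)), -1), Add(56, z)))
p = -61606 (p = Mul(-1, 61606) = -61606)
Pow(Add(Function('S')(Mul(Add(3, Mul(-1, 4)), 7)), p), -1) = Pow(Add(Mul(Pow(Mul(Add(3, Mul(-1, 4)), 7), -1), Pow(Add(1, Mul(Add(3, Mul(-1, 4)), 7)), -1), Add(56, Mul(Add(3, Mul(-1, 4)), 7))), -61606), -1) = Pow(Add(Mul(Pow(Mul(Add(3, -4), 7), -1), Pow(Add(1, Mul(Add(3, -4), 7)), -1), Add(56, Mul(Add(3, -4), 7))), -61606), -1) = Pow(Add(Mul(Pow(Mul(-1, 7), -1), Pow(Add(1, Mul(-1, 7)), -1), Add(56, Mul(-1, 7))), -61606), -1) = Pow(Add(Mul(Pow(-7, -1), Pow(Add(1, -7), -1), Add(56, -7)), -61606), -1) = Pow(Add(Mul(Rational(-1, 7), Pow(-6, -1), 49), -61606), -1) = Pow(Add(Mul(Rational(-1, 7), Rational(-1, 6), 49), -61606), -1) = Pow(Add(Rational(7, 6), -61606), -1) = Pow(Rational(-369629, 6), -1) = Rational(-6, 369629)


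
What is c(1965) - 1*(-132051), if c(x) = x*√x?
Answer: 132051 + 1965*√1965 ≈ 2.1916e+5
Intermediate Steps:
c(x) = x^(3/2)
c(1965) - 1*(-132051) = 1965^(3/2) - 1*(-132051) = 1965*√1965 + 132051 = 132051 + 1965*√1965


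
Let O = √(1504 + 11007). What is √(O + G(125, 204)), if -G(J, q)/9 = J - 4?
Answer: √(-1089 + √12511) ≈ 31.259*I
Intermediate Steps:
O = √12511 ≈ 111.85
G(J, q) = 36 - 9*J (G(J, q) = -9*(J - 4) = -9*(-4 + J) = 36 - 9*J)
√(O + G(125, 204)) = √(√12511 + (36 - 9*125)) = √(√12511 + (36 - 1125)) = √(√12511 - 1089) = √(-1089 + √12511)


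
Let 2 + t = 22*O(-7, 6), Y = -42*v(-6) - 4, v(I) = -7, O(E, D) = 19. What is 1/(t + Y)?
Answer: 1/706 ≈ 0.0014164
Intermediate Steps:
Y = 290 (Y = -42*(-7) - 4 = 294 - 4 = 290)
t = 416 (t = -2 + 22*19 = -2 + 418 = 416)
1/(t + Y) = 1/(416 + 290) = 1/706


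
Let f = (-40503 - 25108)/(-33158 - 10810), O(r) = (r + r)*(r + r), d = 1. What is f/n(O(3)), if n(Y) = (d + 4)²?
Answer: 65611/1099200 ≈ 0.059690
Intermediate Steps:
O(r) = 4*r² (O(r) = (2*r)*(2*r) = 4*r²)
n(Y) = 25 (n(Y) = (1 + 4)² = 5² = 25)
f = 65611/43968 (f = -65611/(-43968) = -65611*(-1/43968) = 65611/43968 ≈ 1.4922)
f/n(O(3)) = (65611/43968)/25 = (65611/43968)*(1/25) = 65611/1099200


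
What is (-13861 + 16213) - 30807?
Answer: -28455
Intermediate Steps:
(-13861 + 16213) - 30807 = 2352 - 30807 = -28455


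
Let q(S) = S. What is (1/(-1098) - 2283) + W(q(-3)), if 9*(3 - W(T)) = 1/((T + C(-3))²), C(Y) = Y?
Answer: -45061999/19764 ≈ -2280.0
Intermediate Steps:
W(T) = 3 - 1/(9*(-3 + T)²) (W(T) = 3 - 1/(9*(T - 3)²) = 3 - 1/(9*(-3 + T)²))
(1/(-1098) - 2283) + W(q(-3)) = (1/(-1098) - 2283) + (3 - 1/(9*(-3 - 3)²)) = (-1/1098 - 2283) + (3 - ⅑/(-6)²) = -2506735/1098 + (3 - ⅑*1/36) = -2506735/1098 + (3 - 1/324) = -2506735/1098 + 971/324 = -45061999/19764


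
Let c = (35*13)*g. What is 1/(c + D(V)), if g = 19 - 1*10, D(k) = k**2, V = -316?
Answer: 1/103951 ≈ 9.6199e-6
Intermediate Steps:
g = 9 (g = 19 - 10 = 9)
c = 4095 (c = (35*13)*9 = 455*9 = 4095)
1/(c + D(V)) = 1/(4095 + (-316)**2) = 1/(4095 + 99856) = 1/103951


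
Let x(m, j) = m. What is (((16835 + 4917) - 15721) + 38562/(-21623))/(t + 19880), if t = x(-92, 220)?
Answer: 130369751/427875924 ≈ 0.30469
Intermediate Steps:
t = -92
(((16835 + 4917) - 15721) + 38562/(-21623))/(t + 19880) = (((16835 + 4917) - 15721) + 38562/(-21623))/(-92 + 19880) = ((21752 - 15721) + 38562*(-1/21623))/19788 = (6031 - 38562/21623)*(1/19788) = (130369751/21623)*(1/19788) = 130369751/427875924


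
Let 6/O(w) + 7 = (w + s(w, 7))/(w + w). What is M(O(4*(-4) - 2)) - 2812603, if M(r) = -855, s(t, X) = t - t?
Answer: -2813458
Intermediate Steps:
s(t, X) = 0
O(w) = -12/13 (O(w) = 6/(-7 + (w + 0)/(w + w)) = 6/(-7 + w/((2*w))) = 6/(-7 + w*(1/(2*w))) = 6/(-7 + 1/2) = 6/(-13/2) = 6*(-2/13) = -12/13)
M(O(4*(-4) - 2)) - 2812603 = -855 - 2812603 = -2813458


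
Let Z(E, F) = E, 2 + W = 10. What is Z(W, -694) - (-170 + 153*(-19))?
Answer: 3085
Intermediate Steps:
W = 8 (W = -2 + 10 = 8)
Z(W, -694) - (-170 + 153*(-19)) = 8 - (-170 + 153*(-19)) = 8 - (-170 - 2907) = 8 - 1*(-3077) = 8 + 3077 = 3085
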